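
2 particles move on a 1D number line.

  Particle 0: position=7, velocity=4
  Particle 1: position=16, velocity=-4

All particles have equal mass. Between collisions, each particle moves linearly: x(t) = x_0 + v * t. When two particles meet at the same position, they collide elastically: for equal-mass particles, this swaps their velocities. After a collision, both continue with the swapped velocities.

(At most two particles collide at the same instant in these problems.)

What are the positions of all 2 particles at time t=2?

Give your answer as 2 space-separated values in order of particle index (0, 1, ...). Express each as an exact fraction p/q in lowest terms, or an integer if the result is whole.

Collision at t=9/8: particles 0 and 1 swap velocities; positions: p0=23/2 p1=23/2; velocities now: v0=-4 v1=4
Advance to t=2 (no further collisions before then); velocities: v0=-4 v1=4; positions = 8 15

Answer: 8 15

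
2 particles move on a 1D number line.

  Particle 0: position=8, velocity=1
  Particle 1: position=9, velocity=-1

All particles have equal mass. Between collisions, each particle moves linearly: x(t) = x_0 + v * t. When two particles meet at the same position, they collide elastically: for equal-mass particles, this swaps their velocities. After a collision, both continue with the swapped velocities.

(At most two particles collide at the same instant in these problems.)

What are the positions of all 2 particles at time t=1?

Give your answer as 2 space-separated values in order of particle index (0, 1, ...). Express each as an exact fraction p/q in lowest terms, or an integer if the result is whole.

Answer: 8 9

Derivation:
Collision at t=1/2: particles 0 and 1 swap velocities; positions: p0=17/2 p1=17/2; velocities now: v0=-1 v1=1
Advance to t=1 (no further collisions before then); velocities: v0=-1 v1=1; positions = 8 9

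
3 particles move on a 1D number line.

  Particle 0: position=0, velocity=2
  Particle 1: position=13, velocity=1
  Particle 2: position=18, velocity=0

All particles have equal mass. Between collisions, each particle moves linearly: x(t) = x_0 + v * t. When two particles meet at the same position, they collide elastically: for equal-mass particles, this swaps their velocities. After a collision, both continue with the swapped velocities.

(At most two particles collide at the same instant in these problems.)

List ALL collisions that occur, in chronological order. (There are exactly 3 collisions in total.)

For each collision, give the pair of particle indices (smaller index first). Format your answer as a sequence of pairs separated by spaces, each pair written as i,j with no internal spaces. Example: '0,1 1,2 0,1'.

Answer: 1,2 0,1 1,2

Derivation:
Collision at t=5: particles 1 and 2 swap velocities; positions: p0=10 p1=18 p2=18; velocities now: v0=2 v1=0 v2=1
Collision at t=9: particles 0 and 1 swap velocities; positions: p0=18 p1=18 p2=22; velocities now: v0=0 v1=2 v2=1
Collision at t=13: particles 1 and 2 swap velocities; positions: p0=18 p1=26 p2=26; velocities now: v0=0 v1=1 v2=2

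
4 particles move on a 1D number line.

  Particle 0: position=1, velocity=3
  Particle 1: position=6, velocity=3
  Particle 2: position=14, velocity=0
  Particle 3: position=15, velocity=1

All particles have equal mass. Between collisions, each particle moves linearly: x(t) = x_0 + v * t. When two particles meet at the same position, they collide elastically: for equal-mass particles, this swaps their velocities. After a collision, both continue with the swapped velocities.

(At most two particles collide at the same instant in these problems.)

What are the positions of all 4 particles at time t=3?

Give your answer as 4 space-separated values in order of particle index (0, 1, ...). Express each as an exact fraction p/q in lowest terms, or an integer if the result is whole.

Answer: 10 14 15 18

Derivation:
Collision at t=8/3: particles 1 and 2 swap velocities; positions: p0=9 p1=14 p2=14 p3=53/3; velocities now: v0=3 v1=0 v2=3 v3=1
Advance to t=3 (no further collisions before then); velocities: v0=3 v1=0 v2=3 v3=1; positions = 10 14 15 18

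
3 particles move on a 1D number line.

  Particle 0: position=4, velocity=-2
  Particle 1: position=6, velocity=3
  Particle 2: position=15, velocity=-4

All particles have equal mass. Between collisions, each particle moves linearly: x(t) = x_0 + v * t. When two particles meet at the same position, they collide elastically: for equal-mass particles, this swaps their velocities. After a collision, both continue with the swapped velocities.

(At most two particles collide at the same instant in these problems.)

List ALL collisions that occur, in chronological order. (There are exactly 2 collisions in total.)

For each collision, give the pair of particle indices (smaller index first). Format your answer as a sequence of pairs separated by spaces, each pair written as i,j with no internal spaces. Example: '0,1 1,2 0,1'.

Answer: 1,2 0,1

Derivation:
Collision at t=9/7: particles 1 and 2 swap velocities; positions: p0=10/7 p1=69/7 p2=69/7; velocities now: v0=-2 v1=-4 v2=3
Collision at t=11/2: particles 0 and 1 swap velocities; positions: p0=-7 p1=-7 p2=45/2; velocities now: v0=-4 v1=-2 v2=3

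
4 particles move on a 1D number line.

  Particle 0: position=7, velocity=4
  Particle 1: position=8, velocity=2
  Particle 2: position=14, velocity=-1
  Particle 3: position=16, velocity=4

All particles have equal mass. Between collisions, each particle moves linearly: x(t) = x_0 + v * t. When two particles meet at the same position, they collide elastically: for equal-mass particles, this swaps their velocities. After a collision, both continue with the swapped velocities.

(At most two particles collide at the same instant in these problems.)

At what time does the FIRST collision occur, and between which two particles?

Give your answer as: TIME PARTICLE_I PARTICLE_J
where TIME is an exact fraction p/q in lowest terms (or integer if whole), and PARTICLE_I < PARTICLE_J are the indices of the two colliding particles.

Answer: 1/2 0 1

Derivation:
Pair (0,1): pos 7,8 vel 4,2 -> gap=1, closing at 2/unit, collide at t=1/2
Pair (1,2): pos 8,14 vel 2,-1 -> gap=6, closing at 3/unit, collide at t=2
Pair (2,3): pos 14,16 vel -1,4 -> not approaching (rel speed -5 <= 0)
Earliest collision: t=1/2 between 0 and 1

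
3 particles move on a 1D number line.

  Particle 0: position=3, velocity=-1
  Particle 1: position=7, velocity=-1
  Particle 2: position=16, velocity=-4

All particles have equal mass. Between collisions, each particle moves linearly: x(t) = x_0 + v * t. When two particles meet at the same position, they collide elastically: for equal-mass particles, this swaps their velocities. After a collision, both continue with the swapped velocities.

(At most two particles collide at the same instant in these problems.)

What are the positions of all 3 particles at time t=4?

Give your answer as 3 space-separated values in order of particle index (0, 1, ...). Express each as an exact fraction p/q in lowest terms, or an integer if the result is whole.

Collision at t=3: particles 1 and 2 swap velocities; positions: p0=0 p1=4 p2=4; velocities now: v0=-1 v1=-4 v2=-1
Advance to t=4 (no further collisions before then); velocities: v0=-1 v1=-4 v2=-1; positions = -1 0 3

Answer: -1 0 3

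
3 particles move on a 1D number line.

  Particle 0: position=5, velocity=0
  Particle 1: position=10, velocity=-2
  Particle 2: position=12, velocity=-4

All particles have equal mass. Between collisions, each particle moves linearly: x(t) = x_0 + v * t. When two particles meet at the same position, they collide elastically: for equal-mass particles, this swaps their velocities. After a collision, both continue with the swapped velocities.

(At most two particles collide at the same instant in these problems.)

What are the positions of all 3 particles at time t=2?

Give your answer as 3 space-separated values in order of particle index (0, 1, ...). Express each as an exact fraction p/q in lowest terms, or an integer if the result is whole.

Collision at t=1: particles 1 and 2 swap velocities; positions: p0=5 p1=8 p2=8; velocities now: v0=0 v1=-4 v2=-2
Collision at t=7/4: particles 0 and 1 swap velocities; positions: p0=5 p1=5 p2=13/2; velocities now: v0=-4 v1=0 v2=-2
Advance to t=2 (no further collisions before then); velocities: v0=-4 v1=0 v2=-2; positions = 4 5 6

Answer: 4 5 6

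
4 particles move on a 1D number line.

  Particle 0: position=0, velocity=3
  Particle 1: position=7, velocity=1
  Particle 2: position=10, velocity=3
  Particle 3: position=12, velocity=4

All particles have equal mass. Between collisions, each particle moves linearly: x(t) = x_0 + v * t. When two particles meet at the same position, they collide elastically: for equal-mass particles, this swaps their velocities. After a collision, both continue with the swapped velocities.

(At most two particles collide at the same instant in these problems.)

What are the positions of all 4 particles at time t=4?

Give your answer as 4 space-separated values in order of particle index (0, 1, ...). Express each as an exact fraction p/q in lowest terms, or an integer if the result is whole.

Answer: 11 12 22 28

Derivation:
Collision at t=7/2: particles 0 and 1 swap velocities; positions: p0=21/2 p1=21/2 p2=41/2 p3=26; velocities now: v0=1 v1=3 v2=3 v3=4
Advance to t=4 (no further collisions before then); velocities: v0=1 v1=3 v2=3 v3=4; positions = 11 12 22 28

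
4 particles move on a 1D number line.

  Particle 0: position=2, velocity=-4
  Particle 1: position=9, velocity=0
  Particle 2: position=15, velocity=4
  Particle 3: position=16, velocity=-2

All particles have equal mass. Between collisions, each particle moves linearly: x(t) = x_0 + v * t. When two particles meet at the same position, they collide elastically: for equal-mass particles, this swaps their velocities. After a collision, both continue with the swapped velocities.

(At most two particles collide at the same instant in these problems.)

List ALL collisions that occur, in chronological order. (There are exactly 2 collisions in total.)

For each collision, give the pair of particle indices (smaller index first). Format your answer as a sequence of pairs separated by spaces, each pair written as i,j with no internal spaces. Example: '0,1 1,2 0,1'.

Answer: 2,3 1,2

Derivation:
Collision at t=1/6: particles 2 and 3 swap velocities; positions: p0=4/3 p1=9 p2=47/3 p3=47/3; velocities now: v0=-4 v1=0 v2=-2 v3=4
Collision at t=7/2: particles 1 and 2 swap velocities; positions: p0=-12 p1=9 p2=9 p3=29; velocities now: v0=-4 v1=-2 v2=0 v3=4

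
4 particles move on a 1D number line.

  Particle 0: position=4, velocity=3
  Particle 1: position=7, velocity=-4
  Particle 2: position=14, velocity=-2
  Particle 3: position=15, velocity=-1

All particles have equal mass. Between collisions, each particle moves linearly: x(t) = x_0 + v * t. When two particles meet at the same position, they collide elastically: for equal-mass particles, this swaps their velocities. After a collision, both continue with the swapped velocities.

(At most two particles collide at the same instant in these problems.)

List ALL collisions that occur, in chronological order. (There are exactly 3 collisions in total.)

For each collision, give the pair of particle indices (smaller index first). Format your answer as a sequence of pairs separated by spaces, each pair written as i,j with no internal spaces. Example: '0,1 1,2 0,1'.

Answer: 0,1 1,2 2,3

Derivation:
Collision at t=3/7: particles 0 and 1 swap velocities; positions: p0=37/7 p1=37/7 p2=92/7 p3=102/7; velocities now: v0=-4 v1=3 v2=-2 v3=-1
Collision at t=2: particles 1 and 2 swap velocities; positions: p0=-1 p1=10 p2=10 p3=13; velocities now: v0=-4 v1=-2 v2=3 v3=-1
Collision at t=11/4: particles 2 and 3 swap velocities; positions: p0=-4 p1=17/2 p2=49/4 p3=49/4; velocities now: v0=-4 v1=-2 v2=-1 v3=3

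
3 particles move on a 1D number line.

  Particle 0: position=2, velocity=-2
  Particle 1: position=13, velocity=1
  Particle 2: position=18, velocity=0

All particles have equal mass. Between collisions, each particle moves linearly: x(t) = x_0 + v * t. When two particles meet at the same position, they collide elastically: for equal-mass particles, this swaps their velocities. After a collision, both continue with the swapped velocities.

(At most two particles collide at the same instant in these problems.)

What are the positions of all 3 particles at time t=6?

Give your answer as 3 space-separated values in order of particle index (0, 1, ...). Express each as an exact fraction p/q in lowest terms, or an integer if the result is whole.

Answer: -10 18 19

Derivation:
Collision at t=5: particles 1 and 2 swap velocities; positions: p0=-8 p1=18 p2=18; velocities now: v0=-2 v1=0 v2=1
Advance to t=6 (no further collisions before then); velocities: v0=-2 v1=0 v2=1; positions = -10 18 19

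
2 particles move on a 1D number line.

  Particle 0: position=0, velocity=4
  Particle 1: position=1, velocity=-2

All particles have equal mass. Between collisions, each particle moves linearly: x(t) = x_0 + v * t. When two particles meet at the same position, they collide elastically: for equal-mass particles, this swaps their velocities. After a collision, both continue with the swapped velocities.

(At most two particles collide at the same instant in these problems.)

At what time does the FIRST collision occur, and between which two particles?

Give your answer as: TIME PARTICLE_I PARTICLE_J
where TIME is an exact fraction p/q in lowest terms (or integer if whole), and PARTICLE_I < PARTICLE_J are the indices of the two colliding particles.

Answer: 1/6 0 1

Derivation:
Pair (0,1): pos 0,1 vel 4,-2 -> gap=1, closing at 6/unit, collide at t=1/6
Earliest collision: t=1/6 between 0 and 1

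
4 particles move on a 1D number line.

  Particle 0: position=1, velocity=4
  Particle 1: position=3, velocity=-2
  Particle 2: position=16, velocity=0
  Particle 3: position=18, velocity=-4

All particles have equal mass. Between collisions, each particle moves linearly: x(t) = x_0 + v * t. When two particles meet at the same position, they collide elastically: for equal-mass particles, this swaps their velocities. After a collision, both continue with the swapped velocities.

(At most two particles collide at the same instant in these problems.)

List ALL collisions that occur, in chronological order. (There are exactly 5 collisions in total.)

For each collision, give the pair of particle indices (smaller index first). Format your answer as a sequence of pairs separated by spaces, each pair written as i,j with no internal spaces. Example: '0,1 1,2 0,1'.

Collision at t=1/3: particles 0 and 1 swap velocities; positions: p0=7/3 p1=7/3 p2=16 p3=50/3; velocities now: v0=-2 v1=4 v2=0 v3=-4
Collision at t=1/2: particles 2 and 3 swap velocities; positions: p0=2 p1=3 p2=16 p3=16; velocities now: v0=-2 v1=4 v2=-4 v3=0
Collision at t=17/8: particles 1 and 2 swap velocities; positions: p0=-5/4 p1=19/2 p2=19/2 p3=16; velocities now: v0=-2 v1=-4 v2=4 v3=0
Collision at t=15/4: particles 2 and 3 swap velocities; positions: p0=-9/2 p1=3 p2=16 p3=16; velocities now: v0=-2 v1=-4 v2=0 v3=4
Collision at t=15/2: particles 0 and 1 swap velocities; positions: p0=-12 p1=-12 p2=16 p3=31; velocities now: v0=-4 v1=-2 v2=0 v3=4

Answer: 0,1 2,3 1,2 2,3 0,1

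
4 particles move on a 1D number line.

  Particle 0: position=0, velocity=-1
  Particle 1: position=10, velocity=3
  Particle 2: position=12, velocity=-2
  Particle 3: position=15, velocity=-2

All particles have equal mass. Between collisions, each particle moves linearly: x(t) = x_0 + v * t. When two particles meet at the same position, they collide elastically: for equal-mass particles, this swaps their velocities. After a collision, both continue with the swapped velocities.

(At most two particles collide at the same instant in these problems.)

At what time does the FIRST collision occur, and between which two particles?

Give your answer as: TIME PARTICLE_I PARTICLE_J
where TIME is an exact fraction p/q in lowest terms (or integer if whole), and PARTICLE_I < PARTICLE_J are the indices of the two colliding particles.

Answer: 2/5 1 2

Derivation:
Pair (0,1): pos 0,10 vel -1,3 -> not approaching (rel speed -4 <= 0)
Pair (1,2): pos 10,12 vel 3,-2 -> gap=2, closing at 5/unit, collide at t=2/5
Pair (2,3): pos 12,15 vel -2,-2 -> not approaching (rel speed 0 <= 0)
Earliest collision: t=2/5 between 1 and 2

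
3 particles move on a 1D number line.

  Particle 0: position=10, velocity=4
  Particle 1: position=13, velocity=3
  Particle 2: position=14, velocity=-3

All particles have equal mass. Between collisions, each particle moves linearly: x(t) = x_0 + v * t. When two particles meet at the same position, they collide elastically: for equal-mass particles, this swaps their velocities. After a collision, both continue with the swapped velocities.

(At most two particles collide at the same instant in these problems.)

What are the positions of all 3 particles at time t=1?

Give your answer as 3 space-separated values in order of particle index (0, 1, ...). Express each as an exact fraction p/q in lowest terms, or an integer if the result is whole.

Collision at t=1/6: particles 1 and 2 swap velocities; positions: p0=32/3 p1=27/2 p2=27/2; velocities now: v0=4 v1=-3 v2=3
Collision at t=4/7: particles 0 and 1 swap velocities; positions: p0=86/7 p1=86/7 p2=103/7; velocities now: v0=-3 v1=4 v2=3
Advance to t=1 (no further collisions before then); velocities: v0=-3 v1=4 v2=3; positions = 11 14 16

Answer: 11 14 16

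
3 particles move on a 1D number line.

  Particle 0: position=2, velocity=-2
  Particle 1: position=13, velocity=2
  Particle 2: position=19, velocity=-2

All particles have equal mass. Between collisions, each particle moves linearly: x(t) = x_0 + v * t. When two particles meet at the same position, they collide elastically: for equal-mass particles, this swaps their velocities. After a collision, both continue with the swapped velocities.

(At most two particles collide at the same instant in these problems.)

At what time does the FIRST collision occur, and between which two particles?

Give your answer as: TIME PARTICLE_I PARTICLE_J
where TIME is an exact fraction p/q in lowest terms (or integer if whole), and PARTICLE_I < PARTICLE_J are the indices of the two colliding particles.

Pair (0,1): pos 2,13 vel -2,2 -> not approaching (rel speed -4 <= 0)
Pair (1,2): pos 13,19 vel 2,-2 -> gap=6, closing at 4/unit, collide at t=3/2
Earliest collision: t=3/2 between 1 and 2

Answer: 3/2 1 2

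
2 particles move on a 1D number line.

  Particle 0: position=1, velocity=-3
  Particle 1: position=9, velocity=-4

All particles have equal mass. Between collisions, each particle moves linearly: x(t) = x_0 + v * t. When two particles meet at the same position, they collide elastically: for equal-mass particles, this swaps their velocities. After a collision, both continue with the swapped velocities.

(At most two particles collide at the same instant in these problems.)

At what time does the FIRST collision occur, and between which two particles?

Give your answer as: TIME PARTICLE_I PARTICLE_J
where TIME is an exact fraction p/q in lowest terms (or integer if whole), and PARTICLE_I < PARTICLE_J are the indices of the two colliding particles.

Pair (0,1): pos 1,9 vel -3,-4 -> gap=8, closing at 1/unit, collide at t=8
Earliest collision: t=8 between 0 and 1

Answer: 8 0 1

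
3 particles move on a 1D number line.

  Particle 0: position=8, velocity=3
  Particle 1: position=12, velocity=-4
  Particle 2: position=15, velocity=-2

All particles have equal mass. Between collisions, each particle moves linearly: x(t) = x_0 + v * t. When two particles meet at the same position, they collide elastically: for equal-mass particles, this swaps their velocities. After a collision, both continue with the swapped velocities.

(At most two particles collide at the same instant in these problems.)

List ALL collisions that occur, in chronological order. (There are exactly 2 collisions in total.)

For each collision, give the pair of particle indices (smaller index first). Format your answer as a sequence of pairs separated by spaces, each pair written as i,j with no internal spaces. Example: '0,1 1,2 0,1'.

Answer: 0,1 1,2

Derivation:
Collision at t=4/7: particles 0 and 1 swap velocities; positions: p0=68/7 p1=68/7 p2=97/7; velocities now: v0=-4 v1=3 v2=-2
Collision at t=7/5: particles 1 and 2 swap velocities; positions: p0=32/5 p1=61/5 p2=61/5; velocities now: v0=-4 v1=-2 v2=3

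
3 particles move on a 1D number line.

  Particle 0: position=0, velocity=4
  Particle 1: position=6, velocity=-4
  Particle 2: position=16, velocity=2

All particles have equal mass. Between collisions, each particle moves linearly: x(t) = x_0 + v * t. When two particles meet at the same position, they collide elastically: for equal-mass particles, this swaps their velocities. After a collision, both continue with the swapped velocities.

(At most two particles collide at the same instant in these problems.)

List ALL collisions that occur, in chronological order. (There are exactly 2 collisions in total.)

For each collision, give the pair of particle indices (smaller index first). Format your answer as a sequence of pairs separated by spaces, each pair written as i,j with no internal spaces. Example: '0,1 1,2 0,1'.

Answer: 0,1 1,2

Derivation:
Collision at t=3/4: particles 0 and 1 swap velocities; positions: p0=3 p1=3 p2=35/2; velocities now: v0=-4 v1=4 v2=2
Collision at t=8: particles 1 and 2 swap velocities; positions: p0=-26 p1=32 p2=32; velocities now: v0=-4 v1=2 v2=4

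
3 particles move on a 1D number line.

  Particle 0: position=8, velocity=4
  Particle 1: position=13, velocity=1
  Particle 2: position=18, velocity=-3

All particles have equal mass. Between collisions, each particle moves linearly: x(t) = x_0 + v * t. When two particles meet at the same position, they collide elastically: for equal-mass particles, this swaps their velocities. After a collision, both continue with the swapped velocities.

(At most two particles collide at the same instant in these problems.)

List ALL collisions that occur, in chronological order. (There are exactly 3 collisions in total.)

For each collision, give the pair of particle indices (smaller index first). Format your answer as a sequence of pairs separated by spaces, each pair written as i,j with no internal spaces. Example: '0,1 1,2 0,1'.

Collision at t=5/4: particles 1 and 2 swap velocities; positions: p0=13 p1=57/4 p2=57/4; velocities now: v0=4 v1=-3 v2=1
Collision at t=10/7: particles 0 and 1 swap velocities; positions: p0=96/7 p1=96/7 p2=101/7; velocities now: v0=-3 v1=4 v2=1
Collision at t=5/3: particles 1 and 2 swap velocities; positions: p0=13 p1=44/3 p2=44/3; velocities now: v0=-3 v1=1 v2=4

Answer: 1,2 0,1 1,2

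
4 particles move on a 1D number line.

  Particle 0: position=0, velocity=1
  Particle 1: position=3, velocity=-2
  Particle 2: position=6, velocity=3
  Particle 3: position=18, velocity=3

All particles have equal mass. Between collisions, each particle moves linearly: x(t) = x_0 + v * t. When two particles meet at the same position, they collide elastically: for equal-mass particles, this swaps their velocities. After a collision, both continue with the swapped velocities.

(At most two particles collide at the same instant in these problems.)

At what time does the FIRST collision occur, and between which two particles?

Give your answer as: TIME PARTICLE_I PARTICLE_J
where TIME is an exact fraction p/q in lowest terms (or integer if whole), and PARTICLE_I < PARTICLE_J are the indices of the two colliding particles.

Answer: 1 0 1

Derivation:
Pair (0,1): pos 0,3 vel 1,-2 -> gap=3, closing at 3/unit, collide at t=1
Pair (1,2): pos 3,6 vel -2,3 -> not approaching (rel speed -5 <= 0)
Pair (2,3): pos 6,18 vel 3,3 -> not approaching (rel speed 0 <= 0)
Earliest collision: t=1 between 0 and 1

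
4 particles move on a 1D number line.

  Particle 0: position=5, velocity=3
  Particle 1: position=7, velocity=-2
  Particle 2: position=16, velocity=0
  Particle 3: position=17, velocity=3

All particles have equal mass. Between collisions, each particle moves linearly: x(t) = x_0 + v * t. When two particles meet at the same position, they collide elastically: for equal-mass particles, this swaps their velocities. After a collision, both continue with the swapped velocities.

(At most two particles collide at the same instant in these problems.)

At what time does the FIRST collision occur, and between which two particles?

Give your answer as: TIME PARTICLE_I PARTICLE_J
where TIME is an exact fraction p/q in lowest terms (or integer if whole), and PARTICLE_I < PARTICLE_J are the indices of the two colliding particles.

Answer: 2/5 0 1

Derivation:
Pair (0,1): pos 5,7 vel 3,-2 -> gap=2, closing at 5/unit, collide at t=2/5
Pair (1,2): pos 7,16 vel -2,0 -> not approaching (rel speed -2 <= 0)
Pair (2,3): pos 16,17 vel 0,3 -> not approaching (rel speed -3 <= 0)
Earliest collision: t=2/5 between 0 and 1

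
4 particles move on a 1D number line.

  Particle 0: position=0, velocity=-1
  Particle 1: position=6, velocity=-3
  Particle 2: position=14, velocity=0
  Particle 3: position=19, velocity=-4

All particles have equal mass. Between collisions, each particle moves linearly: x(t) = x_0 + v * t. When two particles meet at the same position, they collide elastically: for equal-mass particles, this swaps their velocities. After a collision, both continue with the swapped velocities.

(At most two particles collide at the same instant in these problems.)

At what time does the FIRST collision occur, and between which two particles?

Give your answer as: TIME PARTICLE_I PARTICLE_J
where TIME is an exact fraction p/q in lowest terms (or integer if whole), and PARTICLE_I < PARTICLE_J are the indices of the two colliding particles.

Answer: 5/4 2 3

Derivation:
Pair (0,1): pos 0,6 vel -1,-3 -> gap=6, closing at 2/unit, collide at t=3
Pair (1,2): pos 6,14 vel -3,0 -> not approaching (rel speed -3 <= 0)
Pair (2,3): pos 14,19 vel 0,-4 -> gap=5, closing at 4/unit, collide at t=5/4
Earliest collision: t=5/4 between 2 and 3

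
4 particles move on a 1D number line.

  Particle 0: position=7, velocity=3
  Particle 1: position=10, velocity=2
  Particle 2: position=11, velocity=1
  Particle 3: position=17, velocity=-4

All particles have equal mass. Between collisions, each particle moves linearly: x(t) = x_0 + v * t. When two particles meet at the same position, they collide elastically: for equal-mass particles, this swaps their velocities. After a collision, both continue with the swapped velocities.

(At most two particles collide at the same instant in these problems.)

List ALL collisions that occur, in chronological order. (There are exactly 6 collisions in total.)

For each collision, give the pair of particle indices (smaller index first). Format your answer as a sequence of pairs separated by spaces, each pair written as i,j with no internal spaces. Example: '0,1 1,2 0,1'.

Collision at t=1: particles 1 and 2 swap velocities; positions: p0=10 p1=12 p2=12 p3=13; velocities now: v0=3 v1=1 v2=2 v3=-4
Collision at t=7/6: particles 2 and 3 swap velocities; positions: p0=21/2 p1=73/6 p2=37/3 p3=37/3; velocities now: v0=3 v1=1 v2=-4 v3=2
Collision at t=6/5: particles 1 and 2 swap velocities; positions: p0=53/5 p1=61/5 p2=61/5 p3=62/5; velocities now: v0=3 v1=-4 v2=1 v3=2
Collision at t=10/7: particles 0 and 1 swap velocities; positions: p0=79/7 p1=79/7 p2=87/7 p3=90/7; velocities now: v0=-4 v1=3 v2=1 v3=2
Collision at t=2: particles 1 and 2 swap velocities; positions: p0=9 p1=13 p2=13 p3=14; velocities now: v0=-4 v1=1 v2=3 v3=2
Collision at t=3: particles 2 and 3 swap velocities; positions: p0=5 p1=14 p2=16 p3=16; velocities now: v0=-4 v1=1 v2=2 v3=3

Answer: 1,2 2,3 1,2 0,1 1,2 2,3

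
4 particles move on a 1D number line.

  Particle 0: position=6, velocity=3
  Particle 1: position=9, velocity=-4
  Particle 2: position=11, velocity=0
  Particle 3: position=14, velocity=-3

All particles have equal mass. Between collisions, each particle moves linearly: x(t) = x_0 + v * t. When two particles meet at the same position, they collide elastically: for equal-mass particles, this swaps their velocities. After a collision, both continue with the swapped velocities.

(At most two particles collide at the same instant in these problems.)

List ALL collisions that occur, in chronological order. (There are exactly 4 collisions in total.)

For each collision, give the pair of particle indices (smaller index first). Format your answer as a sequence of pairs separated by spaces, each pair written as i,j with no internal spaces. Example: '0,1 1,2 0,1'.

Answer: 0,1 2,3 1,2 2,3

Derivation:
Collision at t=3/7: particles 0 and 1 swap velocities; positions: p0=51/7 p1=51/7 p2=11 p3=89/7; velocities now: v0=-4 v1=3 v2=0 v3=-3
Collision at t=1: particles 2 and 3 swap velocities; positions: p0=5 p1=9 p2=11 p3=11; velocities now: v0=-4 v1=3 v2=-3 v3=0
Collision at t=4/3: particles 1 and 2 swap velocities; positions: p0=11/3 p1=10 p2=10 p3=11; velocities now: v0=-4 v1=-3 v2=3 v3=0
Collision at t=5/3: particles 2 and 3 swap velocities; positions: p0=7/3 p1=9 p2=11 p3=11; velocities now: v0=-4 v1=-3 v2=0 v3=3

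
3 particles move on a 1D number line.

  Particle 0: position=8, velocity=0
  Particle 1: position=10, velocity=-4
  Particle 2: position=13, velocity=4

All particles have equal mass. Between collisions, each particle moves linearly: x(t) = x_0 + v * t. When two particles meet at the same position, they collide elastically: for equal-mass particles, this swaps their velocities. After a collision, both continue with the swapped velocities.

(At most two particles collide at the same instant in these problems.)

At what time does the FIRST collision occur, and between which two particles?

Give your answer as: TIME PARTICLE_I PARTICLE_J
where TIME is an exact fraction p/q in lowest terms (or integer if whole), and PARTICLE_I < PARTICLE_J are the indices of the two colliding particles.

Answer: 1/2 0 1

Derivation:
Pair (0,1): pos 8,10 vel 0,-4 -> gap=2, closing at 4/unit, collide at t=1/2
Pair (1,2): pos 10,13 vel -4,4 -> not approaching (rel speed -8 <= 0)
Earliest collision: t=1/2 between 0 and 1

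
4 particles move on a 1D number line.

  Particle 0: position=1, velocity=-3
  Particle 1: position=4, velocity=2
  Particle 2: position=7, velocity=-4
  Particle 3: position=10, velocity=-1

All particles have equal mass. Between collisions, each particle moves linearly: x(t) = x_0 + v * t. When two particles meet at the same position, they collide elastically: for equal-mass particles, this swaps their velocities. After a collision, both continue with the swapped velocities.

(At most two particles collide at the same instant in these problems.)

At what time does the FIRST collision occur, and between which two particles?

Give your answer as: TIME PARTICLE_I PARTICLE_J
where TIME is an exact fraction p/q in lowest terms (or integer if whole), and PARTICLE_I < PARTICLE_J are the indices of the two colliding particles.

Answer: 1/2 1 2

Derivation:
Pair (0,1): pos 1,4 vel -3,2 -> not approaching (rel speed -5 <= 0)
Pair (1,2): pos 4,7 vel 2,-4 -> gap=3, closing at 6/unit, collide at t=1/2
Pair (2,3): pos 7,10 vel -4,-1 -> not approaching (rel speed -3 <= 0)
Earliest collision: t=1/2 between 1 and 2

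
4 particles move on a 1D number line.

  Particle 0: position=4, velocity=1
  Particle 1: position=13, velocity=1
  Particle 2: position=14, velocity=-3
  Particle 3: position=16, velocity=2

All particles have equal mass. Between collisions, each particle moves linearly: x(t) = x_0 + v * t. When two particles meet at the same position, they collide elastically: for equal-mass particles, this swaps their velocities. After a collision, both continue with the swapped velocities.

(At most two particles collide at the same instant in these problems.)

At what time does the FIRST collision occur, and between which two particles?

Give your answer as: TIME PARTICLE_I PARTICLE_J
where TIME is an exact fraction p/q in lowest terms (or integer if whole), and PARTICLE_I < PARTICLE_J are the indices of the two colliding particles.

Pair (0,1): pos 4,13 vel 1,1 -> not approaching (rel speed 0 <= 0)
Pair (1,2): pos 13,14 vel 1,-3 -> gap=1, closing at 4/unit, collide at t=1/4
Pair (2,3): pos 14,16 vel -3,2 -> not approaching (rel speed -5 <= 0)
Earliest collision: t=1/4 between 1 and 2

Answer: 1/4 1 2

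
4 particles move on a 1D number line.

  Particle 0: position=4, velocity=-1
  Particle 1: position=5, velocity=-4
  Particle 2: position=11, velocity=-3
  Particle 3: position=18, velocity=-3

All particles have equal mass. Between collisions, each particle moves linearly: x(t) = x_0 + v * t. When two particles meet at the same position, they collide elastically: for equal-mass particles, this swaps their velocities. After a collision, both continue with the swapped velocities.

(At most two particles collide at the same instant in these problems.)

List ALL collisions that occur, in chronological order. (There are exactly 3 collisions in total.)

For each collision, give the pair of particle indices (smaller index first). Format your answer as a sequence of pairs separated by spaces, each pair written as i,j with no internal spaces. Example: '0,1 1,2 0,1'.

Collision at t=1/3: particles 0 and 1 swap velocities; positions: p0=11/3 p1=11/3 p2=10 p3=17; velocities now: v0=-4 v1=-1 v2=-3 v3=-3
Collision at t=7/2: particles 1 and 2 swap velocities; positions: p0=-9 p1=1/2 p2=1/2 p3=15/2; velocities now: v0=-4 v1=-3 v2=-1 v3=-3
Collision at t=7: particles 2 and 3 swap velocities; positions: p0=-23 p1=-10 p2=-3 p3=-3; velocities now: v0=-4 v1=-3 v2=-3 v3=-1

Answer: 0,1 1,2 2,3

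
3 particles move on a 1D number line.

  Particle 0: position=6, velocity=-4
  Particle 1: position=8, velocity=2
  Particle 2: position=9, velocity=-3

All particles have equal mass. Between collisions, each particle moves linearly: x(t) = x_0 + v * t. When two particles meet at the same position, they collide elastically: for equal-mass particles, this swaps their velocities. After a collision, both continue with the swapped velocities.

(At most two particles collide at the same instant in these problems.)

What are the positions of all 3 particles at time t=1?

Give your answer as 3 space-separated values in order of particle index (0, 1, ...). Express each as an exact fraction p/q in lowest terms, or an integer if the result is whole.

Answer: 2 6 10

Derivation:
Collision at t=1/5: particles 1 and 2 swap velocities; positions: p0=26/5 p1=42/5 p2=42/5; velocities now: v0=-4 v1=-3 v2=2
Advance to t=1 (no further collisions before then); velocities: v0=-4 v1=-3 v2=2; positions = 2 6 10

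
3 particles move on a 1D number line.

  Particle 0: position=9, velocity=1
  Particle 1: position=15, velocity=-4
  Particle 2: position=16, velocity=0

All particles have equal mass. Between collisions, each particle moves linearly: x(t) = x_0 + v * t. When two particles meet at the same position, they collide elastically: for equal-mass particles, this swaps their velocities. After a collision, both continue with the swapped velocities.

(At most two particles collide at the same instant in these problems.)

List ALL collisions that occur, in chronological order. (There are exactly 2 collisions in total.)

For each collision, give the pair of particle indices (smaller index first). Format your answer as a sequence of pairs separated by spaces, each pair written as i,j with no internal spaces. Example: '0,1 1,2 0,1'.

Collision at t=6/5: particles 0 and 1 swap velocities; positions: p0=51/5 p1=51/5 p2=16; velocities now: v0=-4 v1=1 v2=0
Collision at t=7: particles 1 and 2 swap velocities; positions: p0=-13 p1=16 p2=16; velocities now: v0=-4 v1=0 v2=1

Answer: 0,1 1,2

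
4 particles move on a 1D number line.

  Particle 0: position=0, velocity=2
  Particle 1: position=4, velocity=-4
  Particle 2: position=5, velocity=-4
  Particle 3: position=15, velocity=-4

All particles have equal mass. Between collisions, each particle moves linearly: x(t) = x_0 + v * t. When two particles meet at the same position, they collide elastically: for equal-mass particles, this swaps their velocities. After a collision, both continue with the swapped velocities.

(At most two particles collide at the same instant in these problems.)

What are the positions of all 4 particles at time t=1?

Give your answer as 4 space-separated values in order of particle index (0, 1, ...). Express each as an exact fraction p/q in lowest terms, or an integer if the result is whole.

Collision at t=2/3: particles 0 and 1 swap velocities; positions: p0=4/3 p1=4/3 p2=7/3 p3=37/3; velocities now: v0=-4 v1=2 v2=-4 v3=-4
Collision at t=5/6: particles 1 and 2 swap velocities; positions: p0=2/3 p1=5/3 p2=5/3 p3=35/3; velocities now: v0=-4 v1=-4 v2=2 v3=-4
Advance to t=1 (no further collisions before then); velocities: v0=-4 v1=-4 v2=2 v3=-4; positions = 0 1 2 11

Answer: 0 1 2 11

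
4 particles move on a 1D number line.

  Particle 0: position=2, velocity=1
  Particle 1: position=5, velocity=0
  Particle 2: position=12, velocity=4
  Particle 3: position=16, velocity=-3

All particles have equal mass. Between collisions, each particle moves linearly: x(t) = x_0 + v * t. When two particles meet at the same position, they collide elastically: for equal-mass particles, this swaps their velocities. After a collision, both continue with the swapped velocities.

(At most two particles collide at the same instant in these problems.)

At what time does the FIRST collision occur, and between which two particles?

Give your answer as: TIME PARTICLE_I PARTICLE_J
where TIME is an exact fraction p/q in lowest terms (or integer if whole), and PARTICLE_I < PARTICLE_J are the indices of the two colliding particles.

Answer: 4/7 2 3

Derivation:
Pair (0,1): pos 2,5 vel 1,0 -> gap=3, closing at 1/unit, collide at t=3
Pair (1,2): pos 5,12 vel 0,4 -> not approaching (rel speed -4 <= 0)
Pair (2,3): pos 12,16 vel 4,-3 -> gap=4, closing at 7/unit, collide at t=4/7
Earliest collision: t=4/7 between 2 and 3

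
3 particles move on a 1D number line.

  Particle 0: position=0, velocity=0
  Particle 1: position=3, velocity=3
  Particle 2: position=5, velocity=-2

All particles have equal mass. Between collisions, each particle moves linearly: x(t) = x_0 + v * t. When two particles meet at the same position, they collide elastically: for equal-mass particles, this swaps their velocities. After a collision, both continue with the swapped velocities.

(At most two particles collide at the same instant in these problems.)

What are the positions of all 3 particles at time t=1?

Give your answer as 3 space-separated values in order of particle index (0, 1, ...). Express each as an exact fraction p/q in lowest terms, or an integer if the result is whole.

Collision at t=2/5: particles 1 and 2 swap velocities; positions: p0=0 p1=21/5 p2=21/5; velocities now: v0=0 v1=-2 v2=3
Advance to t=1 (no further collisions before then); velocities: v0=0 v1=-2 v2=3; positions = 0 3 6

Answer: 0 3 6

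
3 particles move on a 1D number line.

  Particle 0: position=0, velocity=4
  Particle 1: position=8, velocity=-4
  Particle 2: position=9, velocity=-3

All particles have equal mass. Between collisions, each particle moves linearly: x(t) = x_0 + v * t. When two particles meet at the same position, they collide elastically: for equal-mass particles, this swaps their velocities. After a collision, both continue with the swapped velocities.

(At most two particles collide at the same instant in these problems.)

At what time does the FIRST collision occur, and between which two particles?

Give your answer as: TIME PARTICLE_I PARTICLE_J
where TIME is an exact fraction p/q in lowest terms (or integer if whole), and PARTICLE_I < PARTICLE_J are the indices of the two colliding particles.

Pair (0,1): pos 0,8 vel 4,-4 -> gap=8, closing at 8/unit, collide at t=1
Pair (1,2): pos 8,9 vel -4,-3 -> not approaching (rel speed -1 <= 0)
Earliest collision: t=1 between 0 and 1

Answer: 1 0 1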